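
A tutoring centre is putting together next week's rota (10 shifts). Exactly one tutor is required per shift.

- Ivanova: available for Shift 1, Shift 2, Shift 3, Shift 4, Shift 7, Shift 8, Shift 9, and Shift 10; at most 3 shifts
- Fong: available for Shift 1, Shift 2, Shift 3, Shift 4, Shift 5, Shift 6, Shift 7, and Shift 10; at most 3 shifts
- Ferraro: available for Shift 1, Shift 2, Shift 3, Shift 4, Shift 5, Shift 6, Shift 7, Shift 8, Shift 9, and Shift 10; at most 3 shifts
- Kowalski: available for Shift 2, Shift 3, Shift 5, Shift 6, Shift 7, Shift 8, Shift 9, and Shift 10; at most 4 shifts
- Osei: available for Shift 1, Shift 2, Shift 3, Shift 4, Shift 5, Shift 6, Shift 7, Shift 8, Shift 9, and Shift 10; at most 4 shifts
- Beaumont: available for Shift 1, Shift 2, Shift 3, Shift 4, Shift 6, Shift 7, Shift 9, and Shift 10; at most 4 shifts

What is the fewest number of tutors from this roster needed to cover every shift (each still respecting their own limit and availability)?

3

10 slots to fill and no one can take more than 4, so at least ⌈10/4⌉ = 3 tutors are needed.
Ivanova, Fong, and Kowalski alone can cover everything: Shift 1→Ivanova, Shift 2→Fong, Shift 3→Kowalski, Shift 4→Ivanova, Shift 5→Fong, Shift 6→Fong, Shift 7→Kowalski, Shift 8→Ivanova, Shift 9→Kowalski, Shift 10→Kowalski.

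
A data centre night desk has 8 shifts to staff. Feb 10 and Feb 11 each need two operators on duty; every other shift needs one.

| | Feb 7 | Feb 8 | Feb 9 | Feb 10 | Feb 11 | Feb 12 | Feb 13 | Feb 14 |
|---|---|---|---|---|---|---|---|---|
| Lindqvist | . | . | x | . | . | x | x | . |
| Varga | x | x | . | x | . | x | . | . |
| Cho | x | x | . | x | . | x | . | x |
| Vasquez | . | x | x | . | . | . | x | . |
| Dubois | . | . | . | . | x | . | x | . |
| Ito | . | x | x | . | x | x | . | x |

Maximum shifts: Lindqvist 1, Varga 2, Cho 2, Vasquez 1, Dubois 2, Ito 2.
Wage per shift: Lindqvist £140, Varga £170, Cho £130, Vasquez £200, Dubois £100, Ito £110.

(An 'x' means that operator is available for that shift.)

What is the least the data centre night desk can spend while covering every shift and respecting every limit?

Feb 10 can only be covered by Varga and Cho, so that assignment is forced.
Feb 11 can only be covered by Dubois and Ito, so that assignment is forced.
Picking the cheapest available operator for each shift independently would cost £1180, but that ignores the shift limits.
An optimal schedule: Feb 7→Varga, Feb 8→Vasquez, Feb 9→Lindqvist, Feb 10→Varga+Cho, Feb 11→Dubois+Ito, Feb 12→Ito, Feb 13→Dubois, Feb 14→Cho.
Total: 170 + 200 + 140 + 170 + 130 + 100 + 110 + 110 + 100 + 130 = £1360.

£1360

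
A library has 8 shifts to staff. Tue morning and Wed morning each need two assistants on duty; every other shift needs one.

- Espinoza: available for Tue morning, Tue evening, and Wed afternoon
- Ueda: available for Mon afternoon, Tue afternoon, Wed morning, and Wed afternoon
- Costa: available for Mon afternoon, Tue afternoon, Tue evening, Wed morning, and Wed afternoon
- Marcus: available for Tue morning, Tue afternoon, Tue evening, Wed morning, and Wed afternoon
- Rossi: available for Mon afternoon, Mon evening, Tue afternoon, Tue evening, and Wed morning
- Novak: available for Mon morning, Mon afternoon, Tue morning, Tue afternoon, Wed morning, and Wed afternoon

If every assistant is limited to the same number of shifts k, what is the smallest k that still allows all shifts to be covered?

2

With 6 assistants and 10 worker-slots to fill, someone must work at least ⌈10/6⌉ = 2 shifts, so k ≥ 2.
k = 2 works: Mon morning→Novak, Mon afternoon→Ueda, Mon evening→Rossi, Tue morning→Espinoza+Marcus, Tue afternoon→Ueda, Tue evening→Espinoza, Wed morning→Costa+Marcus, Wed afternoon→Costa.
Loads: Espinoza 2, Ueda 2, Costa 2, Marcus 2, Rossi 1, Novak 1 — all ≤ 2.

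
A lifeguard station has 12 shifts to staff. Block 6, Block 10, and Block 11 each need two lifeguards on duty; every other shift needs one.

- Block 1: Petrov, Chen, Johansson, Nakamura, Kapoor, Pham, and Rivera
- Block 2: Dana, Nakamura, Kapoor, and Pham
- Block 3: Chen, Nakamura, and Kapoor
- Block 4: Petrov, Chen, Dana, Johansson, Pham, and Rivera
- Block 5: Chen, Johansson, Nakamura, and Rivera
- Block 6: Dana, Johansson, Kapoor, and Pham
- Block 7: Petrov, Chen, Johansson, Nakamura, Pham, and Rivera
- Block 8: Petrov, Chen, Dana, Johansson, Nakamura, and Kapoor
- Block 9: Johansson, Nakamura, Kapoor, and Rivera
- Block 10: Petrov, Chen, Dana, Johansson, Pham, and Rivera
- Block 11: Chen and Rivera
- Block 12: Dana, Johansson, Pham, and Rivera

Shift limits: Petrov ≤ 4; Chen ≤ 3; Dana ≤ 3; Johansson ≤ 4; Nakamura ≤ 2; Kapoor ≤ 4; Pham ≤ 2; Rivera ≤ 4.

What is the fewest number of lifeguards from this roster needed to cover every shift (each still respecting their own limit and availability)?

4

15 slots to fill and no one can take more than 4, so at least ⌈15/4⌉ = 4 lifeguards are needed.
Chen, Johansson, Kapoor, and Rivera alone can cover everything: Block 1→Rivera, Block 2→Kapoor, Block 3→Chen, Block 4→Chen, Block 5→Johansson, Block 6→Johansson+Kapoor, Block 7→Rivera, Block 8→Kapoor, Block 9→Kapoor, Block 10→Johansson+Rivera, Block 11→Chen+Rivera, Block 12→Johansson.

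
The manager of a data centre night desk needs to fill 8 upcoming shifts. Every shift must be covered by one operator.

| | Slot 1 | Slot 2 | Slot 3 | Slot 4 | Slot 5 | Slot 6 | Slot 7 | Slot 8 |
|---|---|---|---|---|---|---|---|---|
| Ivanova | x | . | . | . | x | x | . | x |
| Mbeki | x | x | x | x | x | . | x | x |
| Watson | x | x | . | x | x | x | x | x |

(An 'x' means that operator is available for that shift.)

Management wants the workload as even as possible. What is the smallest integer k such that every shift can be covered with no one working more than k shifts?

With 3 operators and 8 worker-slots to fill, someone must work at least ⌈8/3⌉ = 3 shifts, so k ≥ 3.
k = 3 works: Slot 1→Ivanova, Slot 2→Mbeki, Slot 3→Mbeki, Slot 4→Mbeki, Slot 5→Ivanova, Slot 6→Ivanova, Slot 7→Watson, Slot 8→Watson.
Loads: Ivanova 3, Mbeki 3, Watson 2 — all ≤ 3.

3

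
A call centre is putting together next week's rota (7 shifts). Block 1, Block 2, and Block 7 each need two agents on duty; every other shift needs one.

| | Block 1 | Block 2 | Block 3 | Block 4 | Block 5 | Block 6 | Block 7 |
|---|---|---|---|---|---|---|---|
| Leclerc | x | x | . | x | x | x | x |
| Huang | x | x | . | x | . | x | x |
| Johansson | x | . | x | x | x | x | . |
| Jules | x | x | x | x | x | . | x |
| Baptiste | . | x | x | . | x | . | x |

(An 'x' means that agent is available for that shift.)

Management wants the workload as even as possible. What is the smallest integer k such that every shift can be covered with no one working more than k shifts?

With 5 agents and 10 worker-slots to fill, someone must work at least ⌈10/5⌉ = 2 shifts, so k ≥ 2.
k = 2 works: Block 1→Huang+Jules, Block 2→Huang+Baptiste, Block 3→Johansson, Block 4→Leclerc, Block 5→Johansson, Block 6→Leclerc, Block 7→Jules+Baptiste.
Loads: Leclerc 2, Huang 2, Johansson 2, Jules 2, Baptiste 2 — all ≤ 2.

2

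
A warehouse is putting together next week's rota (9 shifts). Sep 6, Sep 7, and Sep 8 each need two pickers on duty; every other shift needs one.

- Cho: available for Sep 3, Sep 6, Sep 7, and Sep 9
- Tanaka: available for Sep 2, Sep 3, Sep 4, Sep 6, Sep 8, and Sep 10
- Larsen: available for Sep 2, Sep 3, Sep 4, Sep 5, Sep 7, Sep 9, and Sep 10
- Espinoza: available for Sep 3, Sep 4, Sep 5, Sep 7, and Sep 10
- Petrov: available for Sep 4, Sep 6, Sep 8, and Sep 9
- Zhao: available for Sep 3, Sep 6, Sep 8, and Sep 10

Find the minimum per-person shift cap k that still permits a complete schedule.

2

With 6 pickers and 12 worker-slots to fill, someone must work at least ⌈12/6⌉ = 2 shifts, so k ≥ 2.
k = 2 works: Sep 2→Tanaka, Sep 3→Zhao, Sep 4→Espinoza, Sep 5→Larsen, Sep 6→Petrov+Zhao, Sep 7→Cho+Larsen, Sep 8→Tanaka+Petrov, Sep 9→Cho, Sep 10→Espinoza.
Loads: Cho 2, Tanaka 2, Larsen 2, Espinoza 2, Petrov 2, Zhao 2 — all ≤ 2.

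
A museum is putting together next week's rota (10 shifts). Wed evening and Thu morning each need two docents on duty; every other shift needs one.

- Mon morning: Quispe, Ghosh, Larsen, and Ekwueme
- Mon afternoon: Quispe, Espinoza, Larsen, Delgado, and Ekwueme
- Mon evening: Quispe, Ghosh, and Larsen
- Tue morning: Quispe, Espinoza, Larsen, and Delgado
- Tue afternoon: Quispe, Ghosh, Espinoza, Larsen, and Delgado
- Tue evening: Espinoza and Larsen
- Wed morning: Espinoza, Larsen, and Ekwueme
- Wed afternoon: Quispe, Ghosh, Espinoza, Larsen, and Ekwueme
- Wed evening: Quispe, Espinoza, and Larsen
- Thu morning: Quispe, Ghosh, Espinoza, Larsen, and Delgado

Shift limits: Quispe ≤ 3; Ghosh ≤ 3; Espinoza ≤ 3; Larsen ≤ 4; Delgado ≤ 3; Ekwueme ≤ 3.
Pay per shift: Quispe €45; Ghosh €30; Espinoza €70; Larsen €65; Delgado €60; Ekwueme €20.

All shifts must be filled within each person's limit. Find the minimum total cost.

€475

Picking the cheapest available docent for each shift independently would cost €435, but that ignores the shift limits.
An optimal schedule: Mon morning→Ekwueme, Mon afternoon→Ekwueme, Mon evening→Ghosh, Tue morning→Quispe, Tue afternoon→Ghosh, Tue evening→Larsen, Wed morning→Ekwueme, Wed afternoon→Ghosh, Wed evening→Quispe+Larsen, Thu morning→Quispe+Delgado.
Total: 20 + 20 + 30 + 45 + 30 + 65 + 20 + 30 + 45 + 65 + 45 + 60 = €475.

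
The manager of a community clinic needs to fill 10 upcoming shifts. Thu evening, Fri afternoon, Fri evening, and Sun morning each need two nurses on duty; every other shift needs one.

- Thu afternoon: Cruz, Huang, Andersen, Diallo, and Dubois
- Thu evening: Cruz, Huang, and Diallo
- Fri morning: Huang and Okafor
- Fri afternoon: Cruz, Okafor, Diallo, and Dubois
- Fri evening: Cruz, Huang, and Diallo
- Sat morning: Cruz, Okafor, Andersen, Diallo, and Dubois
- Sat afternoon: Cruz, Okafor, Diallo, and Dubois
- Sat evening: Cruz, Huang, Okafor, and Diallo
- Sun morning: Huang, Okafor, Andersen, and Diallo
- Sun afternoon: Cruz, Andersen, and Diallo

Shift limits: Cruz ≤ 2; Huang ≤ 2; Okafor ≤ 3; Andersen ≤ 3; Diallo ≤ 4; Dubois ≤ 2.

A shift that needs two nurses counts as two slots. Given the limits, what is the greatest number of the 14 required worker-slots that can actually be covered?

14

Total capacity across all nurses is 2+2+3+3+4+2 = 16, and 14 slots are needed, so at most 14 can be filled.
An assignment achieving 14: Thu afternoon→Andersen, Thu evening→Cruz+Huang, Fri morning→Huang, Fri afternoon→Okafor+Diallo, Fri evening→Cruz+Diallo, Sat morning→Diallo, Sat afternoon→Okafor, Sat evening→Okafor, Sun morning→Andersen+Diallo, Sun afternoon→Andersen.
Loads: Cruz 2/2, Huang 2/2, Okafor 3/3, Andersen 3/3, Diallo 4/4, Dubois 0/2.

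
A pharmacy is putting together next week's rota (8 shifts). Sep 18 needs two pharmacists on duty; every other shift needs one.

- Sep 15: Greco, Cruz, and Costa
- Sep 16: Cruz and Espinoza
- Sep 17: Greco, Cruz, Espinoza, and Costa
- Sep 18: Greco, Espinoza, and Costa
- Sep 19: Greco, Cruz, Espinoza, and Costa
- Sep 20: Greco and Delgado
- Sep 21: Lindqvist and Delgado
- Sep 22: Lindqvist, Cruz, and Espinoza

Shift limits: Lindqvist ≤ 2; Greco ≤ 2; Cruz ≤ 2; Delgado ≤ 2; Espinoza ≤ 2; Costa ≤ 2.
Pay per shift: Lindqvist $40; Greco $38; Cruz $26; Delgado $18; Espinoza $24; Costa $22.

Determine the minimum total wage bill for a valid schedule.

Picking the cheapest available pharmacist for each shift independently would cost $196, but that ignores the shift limits.
An optimal schedule: Sep 15→Costa, Sep 16→Espinoza, Sep 17→Cruz, Sep 18→Costa+Espinoza, Sep 19→Greco, Sep 20→Delgado, Sep 21→Delgado, Sep 22→Cruz.
Total: 22 + 24 + 26 + 22 + 24 + 38 + 18 + 18 + 26 = $218.

$218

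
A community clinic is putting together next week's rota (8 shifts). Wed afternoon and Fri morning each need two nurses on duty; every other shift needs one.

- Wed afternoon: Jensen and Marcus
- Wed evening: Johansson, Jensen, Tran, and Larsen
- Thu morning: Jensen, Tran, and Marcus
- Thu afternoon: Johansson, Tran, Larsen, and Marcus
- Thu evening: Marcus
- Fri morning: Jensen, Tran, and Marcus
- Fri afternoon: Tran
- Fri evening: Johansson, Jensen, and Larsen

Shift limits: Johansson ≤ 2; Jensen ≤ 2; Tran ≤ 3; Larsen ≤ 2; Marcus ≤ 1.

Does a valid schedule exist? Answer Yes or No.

Total capacity is 10 and 10 slots are needed, so capacity alone doesn't rule it out.
Shifts {Wed afternoon, Thu evening} need 3 worker-slots in total, but the nurses available for any of those shifts (Jensen and Marcus) can supply at most 2 among them. So no valid schedule exists.

No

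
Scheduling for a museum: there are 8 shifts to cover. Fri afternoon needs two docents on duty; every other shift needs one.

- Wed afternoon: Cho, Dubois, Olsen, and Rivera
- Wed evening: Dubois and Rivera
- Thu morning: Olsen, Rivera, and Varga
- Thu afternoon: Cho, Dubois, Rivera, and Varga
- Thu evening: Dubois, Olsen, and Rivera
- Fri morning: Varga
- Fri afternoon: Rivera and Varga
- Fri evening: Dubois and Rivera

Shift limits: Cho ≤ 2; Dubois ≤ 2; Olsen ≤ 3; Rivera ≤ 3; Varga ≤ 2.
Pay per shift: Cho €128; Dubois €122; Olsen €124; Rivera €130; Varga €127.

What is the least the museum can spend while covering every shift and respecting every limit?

€1128

Fri morning can only be covered by Varga, so that assignment is forced.
Fri afternoon can only be covered by Rivera and Varga, so that assignment is forced.
Picking the cheapest available docent for each shift independently would cost €1118, but that ignores the shift limits.
An optimal schedule: Wed afternoon→Olsen, Wed evening→Dubois, Thu morning→Olsen, Thu afternoon→Cho, Thu evening→Olsen, Fri morning→Varga, Fri afternoon→Varga+Rivera, Fri evening→Dubois.
Total: 124 + 122 + 124 + 128 + 124 + 127 + 127 + 130 + 122 = €1128.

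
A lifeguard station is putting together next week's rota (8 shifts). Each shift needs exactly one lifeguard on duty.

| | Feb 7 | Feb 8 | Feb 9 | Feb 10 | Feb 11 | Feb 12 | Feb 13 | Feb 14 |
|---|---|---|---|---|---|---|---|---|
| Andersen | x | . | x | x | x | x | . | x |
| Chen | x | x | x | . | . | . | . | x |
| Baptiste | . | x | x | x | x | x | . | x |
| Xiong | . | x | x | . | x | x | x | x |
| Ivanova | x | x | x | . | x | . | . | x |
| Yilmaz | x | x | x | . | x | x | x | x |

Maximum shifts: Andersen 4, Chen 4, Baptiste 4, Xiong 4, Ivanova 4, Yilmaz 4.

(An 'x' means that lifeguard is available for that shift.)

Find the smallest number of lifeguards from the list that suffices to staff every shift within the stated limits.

8 slots to fill and no one can take more than 4, so at least ⌈8/4⌉ = 2 lifeguards are needed.
Andersen and Xiong alone can cover everything: Feb 7→Andersen, Feb 8→Xiong, Feb 9→Andersen, Feb 10→Andersen, Feb 11→Andersen, Feb 12→Xiong, Feb 13→Xiong, Feb 14→Xiong.

2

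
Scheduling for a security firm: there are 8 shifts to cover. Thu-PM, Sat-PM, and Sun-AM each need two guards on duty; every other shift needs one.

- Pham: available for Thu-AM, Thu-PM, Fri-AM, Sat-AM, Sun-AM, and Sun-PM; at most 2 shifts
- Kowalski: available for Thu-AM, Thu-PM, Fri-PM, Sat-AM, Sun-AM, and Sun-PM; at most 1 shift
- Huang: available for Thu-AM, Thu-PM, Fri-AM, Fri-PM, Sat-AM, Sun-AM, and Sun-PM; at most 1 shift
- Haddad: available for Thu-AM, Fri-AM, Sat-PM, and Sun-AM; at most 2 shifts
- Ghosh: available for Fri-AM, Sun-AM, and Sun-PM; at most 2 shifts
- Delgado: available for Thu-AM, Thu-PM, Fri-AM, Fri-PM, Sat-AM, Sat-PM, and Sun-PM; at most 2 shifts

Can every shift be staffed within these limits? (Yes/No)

No

Total capacity is 2+1+1+2+2+2 = 10 but 11 worker-slots are needed — infeasible.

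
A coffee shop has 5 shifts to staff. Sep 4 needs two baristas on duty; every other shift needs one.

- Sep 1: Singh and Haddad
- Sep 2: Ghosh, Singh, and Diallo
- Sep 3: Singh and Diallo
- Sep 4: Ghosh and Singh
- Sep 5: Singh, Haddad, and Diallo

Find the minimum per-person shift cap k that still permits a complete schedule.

2

With 4 baristas and 6 worker-slots to fill, someone must work at least ⌈6/4⌉ = 2 shifts, so k ≥ 2.
k = 2 works: Sep 1→Singh, Sep 2→Ghosh, Sep 3→Diallo, Sep 4→Ghosh+Singh, Sep 5→Haddad.
Loads: Ghosh 2, Singh 2, Haddad 1, Diallo 1 — all ≤ 2.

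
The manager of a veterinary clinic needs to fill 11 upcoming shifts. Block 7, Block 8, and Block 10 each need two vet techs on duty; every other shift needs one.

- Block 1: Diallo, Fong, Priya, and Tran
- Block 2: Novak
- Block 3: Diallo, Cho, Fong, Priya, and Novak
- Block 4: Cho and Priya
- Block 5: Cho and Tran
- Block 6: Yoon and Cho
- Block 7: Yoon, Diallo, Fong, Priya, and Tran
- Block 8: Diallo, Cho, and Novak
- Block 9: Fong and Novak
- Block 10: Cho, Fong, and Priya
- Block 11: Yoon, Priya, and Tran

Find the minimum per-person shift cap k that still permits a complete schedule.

With 7 vet techs and 14 worker-slots to fill, someone must work at least ⌈14/7⌉ = 2 shifts, so k ≥ 2.
k = 2 works: Block 1→Tran, Block 2→Novak, Block 3→Diallo, Block 4→Cho, Block 5→Cho, Block 6→Yoon, Block 7→Priya+Tran, Block 8→Diallo+Novak, Block 9→Fong, Block 10→Fong+Priya, Block 11→Yoon.
Loads: Yoon 2, Diallo 2, Cho 2, Fong 2, Priya 2, Tran 2, Novak 2 — all ≤ 2.

2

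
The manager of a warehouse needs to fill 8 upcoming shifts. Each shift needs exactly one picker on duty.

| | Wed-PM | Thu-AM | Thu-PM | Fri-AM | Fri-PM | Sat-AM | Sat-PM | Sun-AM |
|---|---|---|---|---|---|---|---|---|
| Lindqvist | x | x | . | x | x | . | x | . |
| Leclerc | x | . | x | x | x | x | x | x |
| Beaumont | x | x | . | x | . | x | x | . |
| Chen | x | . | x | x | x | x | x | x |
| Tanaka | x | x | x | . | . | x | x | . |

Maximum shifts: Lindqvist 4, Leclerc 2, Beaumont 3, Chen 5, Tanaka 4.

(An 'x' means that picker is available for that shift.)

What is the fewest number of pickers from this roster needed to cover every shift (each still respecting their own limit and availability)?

8 slots to fill and no one can take more than 5, so at least ⌈8/5⌉ = 2 pickers are needed.
Lindqvist and Chen alone can cover everything: Wed-PM→Lindqvist, Thu-AM→Lindqvist, Thu-PM→Chen, Fri-AM→Lindqvist, Fri-PM→Lindqvist, Sat-AM→Chen, Sat-PM→Chen, Sun-AM→Chen.

2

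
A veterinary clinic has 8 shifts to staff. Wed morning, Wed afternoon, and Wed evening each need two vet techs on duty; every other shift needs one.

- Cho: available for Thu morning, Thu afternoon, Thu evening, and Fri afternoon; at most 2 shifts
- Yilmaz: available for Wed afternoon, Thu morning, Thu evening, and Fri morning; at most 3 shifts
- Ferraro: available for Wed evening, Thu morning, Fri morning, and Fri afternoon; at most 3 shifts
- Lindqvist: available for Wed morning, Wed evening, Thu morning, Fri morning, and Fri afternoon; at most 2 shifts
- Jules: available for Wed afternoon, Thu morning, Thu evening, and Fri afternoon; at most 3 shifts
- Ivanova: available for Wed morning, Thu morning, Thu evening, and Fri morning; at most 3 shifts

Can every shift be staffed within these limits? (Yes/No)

Yes

Wed morning can only be covered by Lindqvist and Ivanova, so that assignment is forced.
Wed afternoon can only be covered by Yilmaz and Jules, so that assignment is forced.
Wed evening can only be covered by Ferraro and Lindqvist, so that assignment is forced.
One valid schedule: Wed morning→Lindqvist+Ivanova, Wed afternoon→Yilmaz+Jules, Wed evening→Ferraro+Lindqvist, Thu morning→Yilmaz, Thu afternoon→Cho, Thu evening→Cho, Fri morning→Yilmaz, Fri afternoon→Ferraro.
Loads: Cho 2/2, Yilmaz 3/3, Ferraro 2/3, Lindqvist 2/2, Jules 1/3, Ivanova 1/3 — all within limits.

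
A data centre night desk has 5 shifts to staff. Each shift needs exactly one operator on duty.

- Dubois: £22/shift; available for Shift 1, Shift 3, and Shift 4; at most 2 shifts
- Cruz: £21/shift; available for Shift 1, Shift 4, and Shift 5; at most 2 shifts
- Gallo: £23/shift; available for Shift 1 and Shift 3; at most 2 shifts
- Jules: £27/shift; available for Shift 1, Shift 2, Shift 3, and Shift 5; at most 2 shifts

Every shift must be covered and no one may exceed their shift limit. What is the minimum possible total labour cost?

£113

Shift 2 can only be covered by Jules, so that assignment is forced.
Picking the cheapest available operator for each shift independently would cost £112, but that ignores the shift limits.
An optimal schedule: Shift 1→Cruz, Shift 2→Jules, Shift 3→Dubois, Shift 4→Dubois, Shift 5→Cruz.
Total: 21 + 27 + 22 + 22 + 21 = £113.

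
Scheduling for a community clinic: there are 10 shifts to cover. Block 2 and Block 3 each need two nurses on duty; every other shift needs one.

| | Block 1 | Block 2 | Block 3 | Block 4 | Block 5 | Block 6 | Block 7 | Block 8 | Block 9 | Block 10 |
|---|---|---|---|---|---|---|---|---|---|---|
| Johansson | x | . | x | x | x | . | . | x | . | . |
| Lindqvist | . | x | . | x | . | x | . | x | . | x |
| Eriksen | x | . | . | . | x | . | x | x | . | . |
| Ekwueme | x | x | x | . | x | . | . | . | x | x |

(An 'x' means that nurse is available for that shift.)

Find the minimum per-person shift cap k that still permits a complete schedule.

With 4 nurses and 12 worker-slots to fill, someone must work at least ⌈12/4⌉ = 3 shifts, so k ≥ 3.
k = 3 works: Block 1→Johansson, Block 2→Lindqvist+Ekwueme, Block 3→Johansson+Ekwueme, Block 4→Johansson, Block 5→Eriksen, Block 6→Lindqvist, Block 7→Eriksen, Block 8→Eriksen, Block 9→Ekwueme, Block 10→Lindqvist.
Loads: Johansson 3, Lindqvist 3, Eriksen 3, Ekwueme 3 — all ≤ 3.

3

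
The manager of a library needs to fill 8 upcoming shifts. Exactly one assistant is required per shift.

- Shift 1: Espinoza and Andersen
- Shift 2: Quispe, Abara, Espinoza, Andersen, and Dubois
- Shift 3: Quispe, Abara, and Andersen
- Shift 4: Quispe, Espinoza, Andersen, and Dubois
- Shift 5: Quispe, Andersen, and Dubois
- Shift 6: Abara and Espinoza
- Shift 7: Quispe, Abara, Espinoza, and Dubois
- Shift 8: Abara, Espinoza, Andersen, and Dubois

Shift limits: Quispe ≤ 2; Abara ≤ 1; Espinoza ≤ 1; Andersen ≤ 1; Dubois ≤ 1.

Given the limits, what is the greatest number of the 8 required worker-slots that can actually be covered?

6

Total capacity across all assistants is 2+1+1+1+1 = 6, and 8 slots are needed, so at most 6 can be filled.
An assignment achieving 6: Shift 1→Espinoza, Shift 3→Quispe, Shift 4→Andersen, Shift 5→Quispe, Shift 6→Abara, Shift 7→Dubois.
Loads: Quispe 2/2, Abara 1/1, Espinoza 1/1, Andersen 1/1, Dubois 1/1.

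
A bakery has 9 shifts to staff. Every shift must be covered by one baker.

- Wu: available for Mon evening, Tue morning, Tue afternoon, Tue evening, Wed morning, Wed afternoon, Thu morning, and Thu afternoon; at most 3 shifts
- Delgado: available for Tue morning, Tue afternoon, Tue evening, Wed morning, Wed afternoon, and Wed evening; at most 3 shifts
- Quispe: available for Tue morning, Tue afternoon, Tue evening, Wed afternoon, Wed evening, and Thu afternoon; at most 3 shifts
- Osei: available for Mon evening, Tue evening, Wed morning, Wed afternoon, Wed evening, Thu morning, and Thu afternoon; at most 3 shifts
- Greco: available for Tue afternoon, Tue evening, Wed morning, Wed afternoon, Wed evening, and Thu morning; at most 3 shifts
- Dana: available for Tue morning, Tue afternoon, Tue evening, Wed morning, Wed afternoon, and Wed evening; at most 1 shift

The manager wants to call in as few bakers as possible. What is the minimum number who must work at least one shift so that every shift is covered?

9 slots to fill and no one can take more than 3, so at least ⌈9/3⌉ = 3 bakers are needed.
Wu, Delgado, and Quispe alone can cover everything: Mon evening→Wu, Tue morning→Delgado, Tue afternoon→Delgado, Tue evening→Quispe, Wed morning→Wu, Wed afternoon→Quispe, Wed evening→Delgado, Thu morning→Wu, Thu afternoon→Quispe.

3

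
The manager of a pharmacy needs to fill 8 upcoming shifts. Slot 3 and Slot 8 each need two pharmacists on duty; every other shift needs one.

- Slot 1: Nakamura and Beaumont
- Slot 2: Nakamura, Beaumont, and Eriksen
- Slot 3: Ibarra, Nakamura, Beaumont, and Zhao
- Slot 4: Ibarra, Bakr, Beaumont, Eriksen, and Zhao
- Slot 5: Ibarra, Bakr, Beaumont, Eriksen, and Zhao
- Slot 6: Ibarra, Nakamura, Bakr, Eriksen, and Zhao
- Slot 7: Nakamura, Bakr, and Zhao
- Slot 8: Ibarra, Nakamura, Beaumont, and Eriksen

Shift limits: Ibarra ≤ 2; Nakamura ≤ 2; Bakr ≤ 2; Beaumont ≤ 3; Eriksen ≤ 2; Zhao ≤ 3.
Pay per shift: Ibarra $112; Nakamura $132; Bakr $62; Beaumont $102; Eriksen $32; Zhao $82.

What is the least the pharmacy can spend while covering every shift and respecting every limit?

$740

Picking the cheapest available pharmacist for each shift independently would cost $610, but that ignores the shift limits.
An optimal schedule: Slot 1→Beaumont, Slot 2→Eriksen, Slot 3→Zhao+Beaumont, Slot 4→Bakr, Slot 5→Zhao, Slot 6→Zhao, Slot 7→Bakr, Slot 8→Eriksen+Beaumont.
Total: 102 + 32 + 82 + 102 + 62 + 82 + 82 + 62 + 32 + 102 = $740.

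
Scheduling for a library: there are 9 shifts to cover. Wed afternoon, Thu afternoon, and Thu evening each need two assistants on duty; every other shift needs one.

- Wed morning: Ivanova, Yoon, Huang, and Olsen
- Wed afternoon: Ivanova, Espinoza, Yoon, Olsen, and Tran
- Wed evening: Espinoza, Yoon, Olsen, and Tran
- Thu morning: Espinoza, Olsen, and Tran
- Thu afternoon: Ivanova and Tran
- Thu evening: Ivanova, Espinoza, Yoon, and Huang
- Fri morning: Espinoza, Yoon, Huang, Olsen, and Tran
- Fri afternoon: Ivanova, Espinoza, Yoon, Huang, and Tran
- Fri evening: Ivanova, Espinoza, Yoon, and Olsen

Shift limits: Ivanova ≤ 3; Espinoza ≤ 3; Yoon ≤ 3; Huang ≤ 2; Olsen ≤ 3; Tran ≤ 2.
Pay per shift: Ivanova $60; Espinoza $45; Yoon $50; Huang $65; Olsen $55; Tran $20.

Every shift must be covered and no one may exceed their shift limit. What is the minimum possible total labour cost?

Thu afternoon can only be covered by Ivanova and Tran, so that assignment is forced.
Picking the cheapest available assistant for each shift independently would cost $415, but that ignores the shift limits.
An optimal schedule: Wed morning→Yoon, Wed afternoon→Yoon+Olsen, Wed evening→Espinoza, Thu morning→Tran, Thu afternoon→Tran+Ivanova, Thu evening→Espinoza+Yoon, Fri morning→Olsen, Fri afternoon→Espinoza, Fri evening→Olsen.
Total: 50 + 50 + 55 + 45 + 20 + 20 + 60 + 45 + 50 + 55 + 45 + 55 = $550.

$550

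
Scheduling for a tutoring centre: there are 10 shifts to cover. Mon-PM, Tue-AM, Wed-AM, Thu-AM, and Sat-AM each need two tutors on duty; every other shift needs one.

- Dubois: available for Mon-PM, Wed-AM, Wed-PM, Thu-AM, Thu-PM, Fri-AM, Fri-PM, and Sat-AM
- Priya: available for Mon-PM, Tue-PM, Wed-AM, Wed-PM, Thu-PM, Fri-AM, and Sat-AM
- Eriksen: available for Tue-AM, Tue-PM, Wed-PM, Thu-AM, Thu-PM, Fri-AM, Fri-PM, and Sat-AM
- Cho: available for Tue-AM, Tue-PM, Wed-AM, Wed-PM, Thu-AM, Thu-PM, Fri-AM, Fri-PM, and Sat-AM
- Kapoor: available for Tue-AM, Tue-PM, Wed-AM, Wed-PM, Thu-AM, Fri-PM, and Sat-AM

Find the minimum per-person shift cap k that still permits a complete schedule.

3

With 5 tutors and 15 worker-slots to fill, someone must work at least ⌈15/5⌉ = 3 shifts, so k ≥ 3.
k = 3 works: Mon-PM→Dubois+Priya, Tue-AM→Eriksen+Cho, Tue-PM→Priya, Wed-AM→Cho+Kapoor, Wed-PM→Priya, Thu-AM→Eriksen+Kapoor, Thu-PM→Dubois, Fri-AM→Dubois, Fri-PM→Eriksen, Sat-AM→Cho+Kapoor.
Loads: Dubois 3, Priya 3, Eriksen 3, Cho 3, Kapoor 3 — all ≤ 3.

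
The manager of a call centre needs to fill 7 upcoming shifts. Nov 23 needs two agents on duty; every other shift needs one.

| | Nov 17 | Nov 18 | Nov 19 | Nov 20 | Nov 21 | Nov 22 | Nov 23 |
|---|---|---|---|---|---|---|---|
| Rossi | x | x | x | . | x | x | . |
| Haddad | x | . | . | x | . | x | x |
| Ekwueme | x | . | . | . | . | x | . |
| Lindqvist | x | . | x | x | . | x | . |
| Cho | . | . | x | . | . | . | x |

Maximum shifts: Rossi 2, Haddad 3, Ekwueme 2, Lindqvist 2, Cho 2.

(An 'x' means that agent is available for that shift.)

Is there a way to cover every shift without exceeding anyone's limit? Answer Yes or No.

Yes

Nov 18 can only be covered by Rossi, so that assignment is forced.
Nov 21 can only be covered by Rossi, so that assignment is forced.
Nov 23 can only be covered by Haddad and Cho, so that assignment is forced.
One valid schedule: Nov 17→Haddad, Nov 18→Rossi, Nov 19→Lindqvist, Nov 20→Haddad, Nov 21→Rossi, Nov 22→Ekwueme, Nov 23→Haddad+Cho.
Loads: Rossi 2/2, Haddad 3/3, Ekwueme 1/2, Lindqvist 1/2, Cho 1/2 — all within limits.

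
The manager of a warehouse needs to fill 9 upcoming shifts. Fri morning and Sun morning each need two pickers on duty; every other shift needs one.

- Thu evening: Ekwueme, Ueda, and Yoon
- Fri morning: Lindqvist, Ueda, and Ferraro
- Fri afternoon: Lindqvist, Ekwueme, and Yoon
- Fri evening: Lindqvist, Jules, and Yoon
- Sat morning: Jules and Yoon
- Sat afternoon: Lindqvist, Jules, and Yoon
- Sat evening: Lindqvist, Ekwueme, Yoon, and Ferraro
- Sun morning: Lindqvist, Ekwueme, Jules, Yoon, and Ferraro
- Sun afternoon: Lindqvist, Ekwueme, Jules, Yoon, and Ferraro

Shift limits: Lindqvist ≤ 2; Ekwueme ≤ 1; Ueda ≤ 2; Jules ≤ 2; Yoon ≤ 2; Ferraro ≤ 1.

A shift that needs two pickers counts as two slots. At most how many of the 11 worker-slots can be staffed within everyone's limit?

Total capacity across all pickers is 2+1+2+2+2+1 = 10, and 11 slots are needed, so at most 10 can be filled.
An assignment achieving 10: Thu evening→Ueda, Fri morning→Lindqvist+Ueda, Fri afternoon→Lindqvist, Fri evening→Jules, Sat morning→Jules, Sat afternoon→Yoon, Sat evening→Ekwueme, Sun morning→Yoon+Ferraro.
Loads: Lindqvist 2/2, Ekwueme 1/1, Ueda 2/2, Jules 2/2, Yoon 2/2, Ferraro 1/1.

10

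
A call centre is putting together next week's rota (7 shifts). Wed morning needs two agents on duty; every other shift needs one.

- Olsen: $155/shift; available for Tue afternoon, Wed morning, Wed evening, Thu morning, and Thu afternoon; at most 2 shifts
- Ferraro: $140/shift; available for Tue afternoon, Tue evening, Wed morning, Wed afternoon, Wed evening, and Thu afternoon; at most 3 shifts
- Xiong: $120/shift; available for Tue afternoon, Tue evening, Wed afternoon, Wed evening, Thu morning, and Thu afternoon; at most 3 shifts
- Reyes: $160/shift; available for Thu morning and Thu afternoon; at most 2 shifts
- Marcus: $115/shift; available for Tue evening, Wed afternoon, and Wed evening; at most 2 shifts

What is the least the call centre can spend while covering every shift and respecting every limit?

Wed morning can only be covered by Olsen and Ferraro, so that assignment is forced.
Picking the cheapest available agent for each shift independently would cost $1000, but that ignores the shift limits.
An optimal schedule: Tue afternoon→Xiong, Tue evening→Marcus, Wed morning→Ferraro+Olsen, Wed afternoon→Marcus, Wed evening→Xiong, Thu morning→Xiong, Thu afternoon→Ferraro.
Total: 120 + 115 + 140 + 155 + 115 + 120 + 120 + 140 = $1025.

$1025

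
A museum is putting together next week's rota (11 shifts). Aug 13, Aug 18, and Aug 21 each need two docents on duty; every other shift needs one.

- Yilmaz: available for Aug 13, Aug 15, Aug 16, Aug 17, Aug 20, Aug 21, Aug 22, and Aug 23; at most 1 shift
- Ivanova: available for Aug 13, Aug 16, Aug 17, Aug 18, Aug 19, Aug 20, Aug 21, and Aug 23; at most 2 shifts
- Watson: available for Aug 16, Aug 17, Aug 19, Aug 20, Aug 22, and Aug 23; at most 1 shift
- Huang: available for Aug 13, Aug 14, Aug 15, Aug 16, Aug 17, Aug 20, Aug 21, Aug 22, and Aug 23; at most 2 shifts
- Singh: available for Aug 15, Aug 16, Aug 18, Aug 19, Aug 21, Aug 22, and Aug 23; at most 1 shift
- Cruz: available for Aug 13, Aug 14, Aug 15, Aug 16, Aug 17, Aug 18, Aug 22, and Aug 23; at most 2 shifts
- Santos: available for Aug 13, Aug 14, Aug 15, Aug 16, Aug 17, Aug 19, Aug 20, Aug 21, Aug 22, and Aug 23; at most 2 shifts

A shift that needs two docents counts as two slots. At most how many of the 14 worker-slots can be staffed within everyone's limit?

11

Total capacity across all docents is 1+2+1+2+1+2+2 = 11, and 14 slots are needed, so at most 11 can be filled.
An assignment achieving 11: Aug 13→Yilmaz+Huang, Aug 14→Huang, Aug 15→Cruz, Aug 17→Cruz, Aug 18→Ivanova+Singh, Aug 19→Ivanova, Aug 20→Watson, Aug 21→Santos, Aug 22→Santos.
Loads: Yilmaz 1/1, Ivanova 2/2, Watson 1/1, Huang 2/2, Singh 1/1, Cruz 2/2, Santos 2/2.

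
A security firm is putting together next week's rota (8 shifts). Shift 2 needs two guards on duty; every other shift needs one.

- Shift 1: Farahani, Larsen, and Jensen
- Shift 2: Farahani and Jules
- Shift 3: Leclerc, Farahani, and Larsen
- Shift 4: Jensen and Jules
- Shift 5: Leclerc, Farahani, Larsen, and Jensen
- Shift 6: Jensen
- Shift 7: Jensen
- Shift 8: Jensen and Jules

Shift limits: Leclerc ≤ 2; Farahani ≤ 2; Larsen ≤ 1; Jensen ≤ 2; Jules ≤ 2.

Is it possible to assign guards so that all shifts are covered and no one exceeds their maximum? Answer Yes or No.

No

Total capacity is 9 and 9 slots are needed, so capacity alone doesn't rule it out.
Shifts {Shift 2, Shift 4, Shift 6, Shift 7, Shift 8} need 6 worker-slots in total, but the guards available for any of those shifts (Farahani, Jensen, and Jules) can supply at most 5 among them. So no valid schedule exists.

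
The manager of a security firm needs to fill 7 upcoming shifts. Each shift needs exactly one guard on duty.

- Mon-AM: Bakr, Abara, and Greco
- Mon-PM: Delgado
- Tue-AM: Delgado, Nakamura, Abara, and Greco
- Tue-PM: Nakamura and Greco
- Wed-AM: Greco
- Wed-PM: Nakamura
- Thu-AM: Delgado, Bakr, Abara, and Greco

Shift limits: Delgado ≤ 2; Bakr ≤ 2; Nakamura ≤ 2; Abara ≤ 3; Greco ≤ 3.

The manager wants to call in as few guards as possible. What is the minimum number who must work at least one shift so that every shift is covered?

7 slots to fill and no one can take more than 3, so at least ⌈7/3⌉ = 3 guards are needed.
Delgado, Nakamura, and Greco alone can cover everything: Mon-AM→Greco, Mon-PM→Delgado, Tue-AM→Greco, Tue-PM→Nakamura, Wed-AM→Greco, Wed-PM→Nakamura, Thu-AM→Delgado.

3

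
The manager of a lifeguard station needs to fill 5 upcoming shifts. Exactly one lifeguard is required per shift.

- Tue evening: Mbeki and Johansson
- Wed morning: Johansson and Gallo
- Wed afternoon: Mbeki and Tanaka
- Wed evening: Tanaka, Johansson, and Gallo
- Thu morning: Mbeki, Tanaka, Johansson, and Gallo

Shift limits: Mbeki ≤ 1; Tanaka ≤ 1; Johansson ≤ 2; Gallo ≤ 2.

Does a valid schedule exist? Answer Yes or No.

One valid schedule: Tue evening→Mbeki, Wed morning→Johansson, Wed afternoon→Tanaka, Wed evening→Johansson, Thu morning→Gallo.
Loads: Mbeki 1/1, Tanaka 1/1, Johansson 2/2, Gallo 1/2 — all within limits.

Yes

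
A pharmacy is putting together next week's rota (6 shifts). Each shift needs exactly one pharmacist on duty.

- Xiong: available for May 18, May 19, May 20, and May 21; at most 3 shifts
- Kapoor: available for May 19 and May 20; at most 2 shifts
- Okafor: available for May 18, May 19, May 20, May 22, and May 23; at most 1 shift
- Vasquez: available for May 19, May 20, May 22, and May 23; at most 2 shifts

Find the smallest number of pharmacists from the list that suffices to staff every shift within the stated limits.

3

6 slots to fill and no one can take more than 3, so at least ⌈6/3⌉ = 2 pharmacists are needed.
Any 2 pharmacists together have capacity at most 3+2 = 5 < 6 slots, so 2 can never suffice.
Xiong, Kapoor, and Vasquez alone can cover everything: May 18→Xiong, May 19→Xiong, May 20→Kapoor, May 21→Xiong, May 22→Vasquez, May 23→Vasquez.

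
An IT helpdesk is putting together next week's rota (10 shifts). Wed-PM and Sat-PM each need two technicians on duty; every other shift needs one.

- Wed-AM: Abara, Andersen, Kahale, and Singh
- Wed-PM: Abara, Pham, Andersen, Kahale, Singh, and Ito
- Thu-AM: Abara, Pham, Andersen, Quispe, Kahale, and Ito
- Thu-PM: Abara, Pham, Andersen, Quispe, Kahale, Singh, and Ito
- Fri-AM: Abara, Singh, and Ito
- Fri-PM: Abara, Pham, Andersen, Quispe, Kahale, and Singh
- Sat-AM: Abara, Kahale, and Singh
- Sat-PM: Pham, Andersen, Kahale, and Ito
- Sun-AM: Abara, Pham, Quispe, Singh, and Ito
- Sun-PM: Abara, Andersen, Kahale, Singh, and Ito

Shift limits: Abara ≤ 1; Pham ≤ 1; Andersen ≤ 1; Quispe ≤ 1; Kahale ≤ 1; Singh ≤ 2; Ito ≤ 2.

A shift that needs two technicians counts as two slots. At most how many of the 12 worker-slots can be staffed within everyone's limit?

9

Total capacity across all technicians is 1+1+1+1+1+2+2 = 9, and 12 slots are needed, so at most 9 can be filled.
An assignment achieving 9: Wed-AM→Andersen, Wed-PM→Singh+Ito, Fri-AM→Abara, Sat-AM→Kahale, Sat-PM→Pham+Ito, Sun-AM→Quispe, Sun-PM→Singh.
Loads: Abara 1/1, Pham 1/1, Andersen 1/1, Quispe 1/1, Kahale 1/1, Singh 2/2, Ito 2/2.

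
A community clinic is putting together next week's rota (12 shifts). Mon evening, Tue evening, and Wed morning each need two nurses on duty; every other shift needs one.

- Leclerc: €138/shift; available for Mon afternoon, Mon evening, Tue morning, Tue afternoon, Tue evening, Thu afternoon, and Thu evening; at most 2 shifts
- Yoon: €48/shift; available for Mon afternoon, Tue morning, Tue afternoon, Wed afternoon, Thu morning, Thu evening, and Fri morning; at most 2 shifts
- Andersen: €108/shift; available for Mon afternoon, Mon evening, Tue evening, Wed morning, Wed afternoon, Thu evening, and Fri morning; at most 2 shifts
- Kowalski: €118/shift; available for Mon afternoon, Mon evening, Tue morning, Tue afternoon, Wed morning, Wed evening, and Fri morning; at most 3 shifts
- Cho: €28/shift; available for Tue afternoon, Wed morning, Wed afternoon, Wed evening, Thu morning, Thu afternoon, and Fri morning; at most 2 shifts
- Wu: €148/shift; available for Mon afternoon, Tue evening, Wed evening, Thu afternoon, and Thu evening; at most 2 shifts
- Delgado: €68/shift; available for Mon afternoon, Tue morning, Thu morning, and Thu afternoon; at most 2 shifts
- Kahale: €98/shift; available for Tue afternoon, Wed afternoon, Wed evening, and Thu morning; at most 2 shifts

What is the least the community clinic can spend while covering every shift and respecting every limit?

€1330

Picking the cheapest available nurse for each shift independently would cost €920, but that ignores the shift limits.
An optimal schedule: Mon afternoon→Delgado, Mon evening→Andersen+Kowalski, Tue morning→Yoon, Tue afternoon→Kahale, Tue evening→Andersen+Leclerc, Wed morning→Cho+Kowalski, Wed afternoon→Cho, Wed evening→Kahale, Thu morning→Yoon, Thu afternoon→Delgado, Thu evening→Leclerc, Fri morning→Kowalski.
Total: 68 + 108 + 118 + 48 + 98 + 108 + 138 + 28 + 118 + 28 + 98 + 48 + 68 + 138 + 118 = €1330.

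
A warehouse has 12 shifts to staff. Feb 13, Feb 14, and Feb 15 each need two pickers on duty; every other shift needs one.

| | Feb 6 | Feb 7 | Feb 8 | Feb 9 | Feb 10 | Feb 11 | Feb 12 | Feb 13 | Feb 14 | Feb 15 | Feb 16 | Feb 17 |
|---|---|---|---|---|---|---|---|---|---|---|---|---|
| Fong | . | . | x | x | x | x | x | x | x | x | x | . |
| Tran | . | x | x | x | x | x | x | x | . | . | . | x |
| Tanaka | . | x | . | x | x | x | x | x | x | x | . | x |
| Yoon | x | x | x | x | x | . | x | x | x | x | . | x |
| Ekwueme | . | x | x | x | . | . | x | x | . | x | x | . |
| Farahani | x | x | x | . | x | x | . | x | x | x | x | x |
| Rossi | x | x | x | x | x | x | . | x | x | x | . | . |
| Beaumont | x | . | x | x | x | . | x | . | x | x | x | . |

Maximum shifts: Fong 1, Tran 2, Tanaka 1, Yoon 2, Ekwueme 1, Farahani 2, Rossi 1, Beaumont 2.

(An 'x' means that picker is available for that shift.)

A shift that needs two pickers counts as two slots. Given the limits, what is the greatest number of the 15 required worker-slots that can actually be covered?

12

Total capacity across all pickers is 1+2+1+2+1+2+1+2 = 12, and 15 slots are needed, so at most 12 can be filled.
An assignment achieving 12: Feb 6→Yoon, Feb 7→Tanaka, Feb 8→Ekwueme, Feb 9→Beaumont, Feb 10→Farahani, Feb 11→Tran, Feb 12→Yoon, Feb 14→Farahani+Rossi, Feb 15→Beaumont, Feb 16→Fong, Feb 17→Tran.
Loads: Fong 1/1, Tran 2/2, Tanaka 1/1, Yoon 2/2, Ekwueme 1/1, Farahani 2/2, Rossi 1/1, Beaumont 2/2.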